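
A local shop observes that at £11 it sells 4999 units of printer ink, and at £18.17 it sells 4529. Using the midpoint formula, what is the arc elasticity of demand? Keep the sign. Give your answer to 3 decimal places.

ΔQ = 4529 − 4999 = -470; ΔP = 18.17 − 11 = 7.17.
Midpoints: P̄ = 14.59, Q̄ = 4764.0.
ε = (ΔQ/ΔP)(P̄/Q̄) = (-470/7.17)(14.59/4764.0).

-0.201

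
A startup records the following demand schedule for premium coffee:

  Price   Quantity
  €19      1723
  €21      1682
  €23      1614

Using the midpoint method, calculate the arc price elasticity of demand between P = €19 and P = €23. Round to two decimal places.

At P = 19, Q = 1723; at P = 23, Q = 1614.
ΔQ = -109, ΔP = 4. Midpoints: P̄ = 21.00, Q̄ = 1668.5.
ε = (ΔQ/ΔP)(P̄/Q̄) = (-109/4)(21.00/1668.5).

-0.34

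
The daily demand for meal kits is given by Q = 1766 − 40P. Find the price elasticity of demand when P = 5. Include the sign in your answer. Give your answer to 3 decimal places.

-0.128

At P = 5, Q = 1566.
dQ/dP = −40.
ε = (dQ/dP)(P/Q) = (-40)(5/1566).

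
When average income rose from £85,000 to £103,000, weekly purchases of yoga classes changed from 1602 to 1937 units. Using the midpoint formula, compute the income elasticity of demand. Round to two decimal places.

0.99

ΔQ = 335, ΔI = 18000. Midpoints: Ī = 94,000, Q̄ = 1769.5.
ε_I = (ΔQ/ΔI)(Ī/Q̄) = (335/18000)(94000/1769.5).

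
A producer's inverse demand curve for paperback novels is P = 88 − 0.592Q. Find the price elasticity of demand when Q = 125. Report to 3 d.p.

-0.189

At Q = 125, P = 88 − 0.592(125) = 14.00.
dP/dQ = −0.592, so dQ/dP = 1/(−0.592) = -1.689.
ε = (dQ/dP)(P/Q) = (-1.689)(14.00/125).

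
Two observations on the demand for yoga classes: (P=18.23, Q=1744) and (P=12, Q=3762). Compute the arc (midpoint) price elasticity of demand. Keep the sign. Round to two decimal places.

ΔQ = 3762 − 1744 = 2018; ΔP = 12 − 18.23 = -6.23.
Midpoints: P̄ = 15.12, Q̄ = 2753.0.
ε = (ΔQ/ΔP)(P̄/Q̄) = (2018/-6.23)(15.12/2753.0).

-1.78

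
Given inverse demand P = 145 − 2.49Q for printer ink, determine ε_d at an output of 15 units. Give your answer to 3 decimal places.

At Q = 15, P = 145 − 2.49(15) = 107.65.
dP/dQ = −2.49, so dQ/dP = 1/(−2.49) = -0.402.
ε = (dQ/dP)(P/Q) = (-0.402)(107.65/15).

-2.882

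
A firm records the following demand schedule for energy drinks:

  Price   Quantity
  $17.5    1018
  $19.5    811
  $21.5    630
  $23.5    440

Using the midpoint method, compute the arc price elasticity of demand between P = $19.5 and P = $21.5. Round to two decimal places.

-2.57

At P = 19.5, Q = 811; at P = 21.5, Q = 630.
ΔQ = -181, ΔP = 2.0. Midpoints: P̄ = 20.50, Q̄ = 720.5.
ε = (ΔQ/ΔP)(P̄/Q̄) = (-181/2.0)(20.50/720.5).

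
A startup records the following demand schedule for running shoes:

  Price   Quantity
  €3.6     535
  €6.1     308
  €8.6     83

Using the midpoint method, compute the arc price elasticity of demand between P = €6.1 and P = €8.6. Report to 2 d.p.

At P = 6.1, Q = 308; at P = 8.6, Q = 83.
ΔQ = -225, ΔP = 2.5. Midpoints: P̄ = 7.35, Q̄ = 195.5.
ε = (ΔQ/ΔP)(P̄/Q̄) = (-225/2.5)(7.35/195.5).

-3.38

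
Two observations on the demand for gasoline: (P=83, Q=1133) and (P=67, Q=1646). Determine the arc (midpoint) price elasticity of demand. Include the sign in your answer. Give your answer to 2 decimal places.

-1.73

ΔQ = 1646 − 1133 = 513; ΔP = 67 − 83 = -16.
Midpoints: P̄ = 75.00, Q̄ = 1389.5.
ε = (ΔQ/ΔP)(P̄/Q̄) = (513/-16)(75.00/1389.5).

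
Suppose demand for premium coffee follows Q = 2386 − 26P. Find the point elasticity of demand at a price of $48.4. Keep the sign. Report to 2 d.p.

-1.12

At P = 48.4, Q = 1127.600.
dQ/dP = −26.
ε = (dQ/dP)(P/Q) = (-26)(48.4/1127.600).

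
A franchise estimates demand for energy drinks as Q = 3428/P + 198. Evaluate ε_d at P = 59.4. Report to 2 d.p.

-0.23

At P = 59.4, Q = 255.710.
dQ/dP = −3428/P² = -0.972.
ε = (dQ/dP)(P/Q) = (-0.972)(59.4/255.710).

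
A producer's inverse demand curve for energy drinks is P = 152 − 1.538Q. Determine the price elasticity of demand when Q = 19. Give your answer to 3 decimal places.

At Q = 19, P = 152 − 1.538(19) = 122.78.
dP/dQ = −1.538, so dQ/dP = 1/(−1.538) = -0.650.
ε = (dQ/dP)(P/Q) = (-0.650)(122.78/19).

-4.202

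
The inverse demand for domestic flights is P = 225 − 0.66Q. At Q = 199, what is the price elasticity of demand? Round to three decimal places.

-0.713

At Q = 199, P = 225 − 0.66(199) = 93.66.
dP/dQ = −0.66, so dQ/dP = 1/(−0.66) = -1.515.
ε = (dQ/dP)(P/Q) = (-1.515)(93.66/199).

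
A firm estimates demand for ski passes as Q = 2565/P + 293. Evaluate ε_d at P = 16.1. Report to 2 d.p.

-0.35

At P = 16.1, Q = 452.317.
dQ/dP = −2565/P² = -9.895.
ε = (dQ/dP)(P/Q) = (-9.895)(16.1/452.317).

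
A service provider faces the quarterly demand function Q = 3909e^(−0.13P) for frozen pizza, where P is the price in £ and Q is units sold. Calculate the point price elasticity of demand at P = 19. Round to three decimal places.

At P = 19, Q = 330.642.
dQ/dP = −0.13·3909e^(−0.13P) = −0.13Q = -42.983.
ε = (dQ/dP)(P/Q) = (-42.983)(19/330.642).

-2.470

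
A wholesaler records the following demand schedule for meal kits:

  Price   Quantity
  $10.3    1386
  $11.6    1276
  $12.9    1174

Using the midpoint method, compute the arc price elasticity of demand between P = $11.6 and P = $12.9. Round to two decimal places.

-0.78

At P = 11.6, Q = 1276; at P = 12.9, Q = 1174.
ΔQ = -102, ΔP = 1.3. Midpoints: P̄ = 12.25, Q̄ = 1225.0.
ε = (ΔQ/ΔP)(P̄/Q̄) = (-102/1.3)(12.25/1225.0).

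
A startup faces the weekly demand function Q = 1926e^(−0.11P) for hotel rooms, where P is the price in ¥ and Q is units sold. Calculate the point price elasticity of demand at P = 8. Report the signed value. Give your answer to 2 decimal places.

-0.88

At P = 8, Q = 798.872.
dQ/dP = −0.11·1926e^(−0.11P) = −0.11Q = -87.876.
ε = (dQ/dP)(P/Q) = (-87.876)(8/798.872).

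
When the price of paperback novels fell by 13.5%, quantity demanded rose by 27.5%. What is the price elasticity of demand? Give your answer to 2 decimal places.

ε = %ΔQ / %ΔP = (27.5)/(-13.5) = -2.037.

-2.04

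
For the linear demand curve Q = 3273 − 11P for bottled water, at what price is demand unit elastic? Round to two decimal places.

148.77

For linear demand Q = a − bP, ε = −bP/(a − bP). |ε| = 1 when bP = a − bP, i.e. P = a/(2b).
P = 3273/(2·11) = 3273/22 = 148.7727.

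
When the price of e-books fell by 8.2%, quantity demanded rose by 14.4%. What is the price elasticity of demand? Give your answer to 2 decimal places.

-1.76

ε = %ΔQ / %ΔP = (14.4)/(-8.2) = -1.756.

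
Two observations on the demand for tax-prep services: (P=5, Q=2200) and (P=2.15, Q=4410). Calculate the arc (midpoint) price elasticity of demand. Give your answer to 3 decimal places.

ΔQ = 4410 − 2200 = 2210; ΔP = 2.15 − 5 = -2.85.
Midpoints: P̄ = 3.58, Q̄ = 3305.0.
ε = (ΔQ/ΔP)(P̄/Q̄) = (2210/-2.85)(3.58/3305.0).

-0.839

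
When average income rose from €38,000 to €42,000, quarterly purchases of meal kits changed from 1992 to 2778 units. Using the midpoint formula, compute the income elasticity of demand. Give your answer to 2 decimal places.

3.30

ΔQ = 786, ΔI = 4000. Midpoints: Ī = 40,000, Q̄ = 2385.0.
ε_I = (ΔQ/ΔI)(Ī/Q̄) = (786/4000)(40000/2385.0).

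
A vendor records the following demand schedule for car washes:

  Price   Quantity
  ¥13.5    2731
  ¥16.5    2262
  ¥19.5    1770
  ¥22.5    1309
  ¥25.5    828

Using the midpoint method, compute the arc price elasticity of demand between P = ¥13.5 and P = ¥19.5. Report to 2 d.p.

At P = 13.5, Q = 2731; at P = 19.5, Q = 1770.
ΔQ = -961, ΔP = 6.0. Midpoints: P̄ = 16.50, Q̄ = 2250.5.
ε = (ΔQ/ΔP)(P̄/Q̄) = (-961/6.0)(16.50/2250.5).

-1.17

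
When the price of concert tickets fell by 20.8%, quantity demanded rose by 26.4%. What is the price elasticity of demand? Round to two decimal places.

ε = %ΔQ / %ΔP = (26.4)/(-20.8) = -1.269.

-1.27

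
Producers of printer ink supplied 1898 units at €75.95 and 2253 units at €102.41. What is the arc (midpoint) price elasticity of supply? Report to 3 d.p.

ΔQ = 2253 − 1898 = 355; ΔP = 102.41 − 75.95 = 26.46.
Midpoints: P̄ = 89.18, Q̄ = 2075.5.
ε_s = (ΔQ/ΔP)(P̄/Q̄) = (355/26.46)(89.18/2075.5).

0.576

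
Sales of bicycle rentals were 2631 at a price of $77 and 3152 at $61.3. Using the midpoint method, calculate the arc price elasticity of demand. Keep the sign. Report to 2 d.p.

-0.79

ΔQ = 3152 − 2631 = 521; ΔP = 61.3 − 77 = -15.7.
Midpoints: P̄ = 69.15, Q̄ = 2891.5.
ε = (ΔQ/ΔP)(P̄/Q̄) = (521/-15.7)(69.15/2891.5).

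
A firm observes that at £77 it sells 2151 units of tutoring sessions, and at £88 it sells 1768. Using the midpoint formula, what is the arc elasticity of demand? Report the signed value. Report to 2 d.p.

-1.47

ΔQ = 1768 − 2151 = -383; ΔP = 88 − 77 = 11.
Midpoints: P̄ = 82.50, Q̄ = 1959.5.
ε = (ΔQ/ΔP)(P̄/Q̄) = (-383/11)(82.50/1959.5).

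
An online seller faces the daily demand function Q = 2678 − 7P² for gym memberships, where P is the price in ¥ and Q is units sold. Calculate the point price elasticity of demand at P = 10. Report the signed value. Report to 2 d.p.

-0.71

At P = 10, Q = 1978.
dQ/dP = −14P = -140.
ε = (dQ/dP)(P/Q) = (-140)(10/1978).
|ε| < 1, so demand is inelastic at this price.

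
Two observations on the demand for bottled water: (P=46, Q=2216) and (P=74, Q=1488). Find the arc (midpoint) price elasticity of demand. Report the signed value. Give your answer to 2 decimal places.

ΔQ = 1488 − 2216 = -728; ΔP = 74 − 46 = 28.
Midpoints: P̄ = 60.00, Q̄ = 1852.0.
ε = (ΔQ/ΔP)(P̄/Q̄) = (-728/28)(60.00/1852.0).

-0.84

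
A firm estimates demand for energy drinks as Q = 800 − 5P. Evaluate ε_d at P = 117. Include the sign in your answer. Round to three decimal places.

-2.721

At P = 117, Q = 215.
dQ/dP = −5.
ε = (dQ/dP)(P/Q) = (-5)(117/215).
|ε| > 1, so demand is elastic at this price.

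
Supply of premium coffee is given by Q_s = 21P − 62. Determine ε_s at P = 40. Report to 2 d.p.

At P = 40, Q_s = 778.
dQ_s/dP = 21.
ε_s = (dQ_s/dP)(P/Q_s) = (21)(40/778).

1.08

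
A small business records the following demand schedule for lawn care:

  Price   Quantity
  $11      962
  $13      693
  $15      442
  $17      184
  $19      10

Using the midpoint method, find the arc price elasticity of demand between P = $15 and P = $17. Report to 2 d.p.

-6.59

At P = 15, Q = 442; at P = 17, Q = 184.
ΔQ = -258, ΔP = 2. Midpoints: P̄ = 16.00, Q̄ = 313.0.
ε = (ΔQ/ΔP)(P̄/Q̄) = (-258/2)(16.00/313.0).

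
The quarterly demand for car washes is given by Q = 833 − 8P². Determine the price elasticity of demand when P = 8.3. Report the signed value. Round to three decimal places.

At P = 8.3, Q = 281.880.
dQ/dP = −16P = -132.800.
ε = (dQ/dP)(P/Q) = (-132.800)(8.3/281.880).

-3.910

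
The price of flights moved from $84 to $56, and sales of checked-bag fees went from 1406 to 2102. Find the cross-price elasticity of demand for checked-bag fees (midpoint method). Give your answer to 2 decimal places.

ΔQ_x = 2102 − 1406 = 696; ΔP_y = 56 − 84 = -28.
Midpoints: P̄_y = 70.00, Q̄_x = 1754.0.
ε_xy = (ΔQ_x/ΔP_y)(P̄_y/Q̄_x) = (696/-28)(70.00/1754.0).
ε_xy < 0, so the goods are complements.

-0.99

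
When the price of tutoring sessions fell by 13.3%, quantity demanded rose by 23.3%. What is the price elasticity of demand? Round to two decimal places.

-1.75

ε = %ΔQ / %ΔP = (23.3)/(-13.3) = -1.752.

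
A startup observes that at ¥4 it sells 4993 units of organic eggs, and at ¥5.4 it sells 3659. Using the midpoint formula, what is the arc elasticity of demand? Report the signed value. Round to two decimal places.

-1.04

ΔQ = 3659 − 4993 = -1334; ΔP = 5.4 − 4 = 1.4.
Midpoints: P̄ = 4.70, Q̄ = 4326.0.
ε = (ΔQ/ΔP)(P̄/Q̄) = (-1334/1.4)(4.70/4326.0).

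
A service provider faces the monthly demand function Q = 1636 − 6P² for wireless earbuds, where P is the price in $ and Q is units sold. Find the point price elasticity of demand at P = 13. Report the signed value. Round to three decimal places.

At P = 13, Q = 622.
dQ/dP = −12P = -156.
ε = (dQ/dP)(P/Q) = (-156)(13/622).

-3.260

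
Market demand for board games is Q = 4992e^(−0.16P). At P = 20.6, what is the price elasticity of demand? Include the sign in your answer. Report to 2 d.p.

-3.30

At P = 20.6, Q = 184.859.
dQ/dP = −0.16·4992e^(−0.16P) = −0.16Q = -29.577.
ε = (dQ/dP)(P/Q) = (-29.577)(20.6/184.859).
|ε| > 1, so demand is elastic at this price.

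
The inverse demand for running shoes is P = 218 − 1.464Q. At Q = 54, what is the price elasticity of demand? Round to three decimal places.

-1.758

At Q = 54, P = 218 − 1.464(54) = 138.94.
dP/dQ = −1.464, so dQ/dP = 1/(−1.464) = -0.683.
ε = (dQ/dP)(P/Q) = (-0.683)(138.94/54).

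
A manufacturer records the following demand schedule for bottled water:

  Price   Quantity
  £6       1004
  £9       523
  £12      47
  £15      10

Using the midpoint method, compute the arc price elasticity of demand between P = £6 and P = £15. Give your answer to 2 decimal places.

At P = 6, Q = 1004; at P = 15, Q = 10.
ΔQ = -994, ΔP = 9. Midpoints: P̄ = 10.50, Q̄ = 507.0.
ε = (ΔQ/ΔP)(P̄/Q̄) = (-994/9)(10.50/507.0).

-2.29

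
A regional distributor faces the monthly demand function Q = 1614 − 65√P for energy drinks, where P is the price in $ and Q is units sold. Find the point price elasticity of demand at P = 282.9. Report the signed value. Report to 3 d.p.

At P = 282.9, Q = 520.724.
dQ/dP = −65/(2√P) = -1.932.
ε = (dQ/dP)(P/Q) = (-1.932)(282.9/520.724).

-1.050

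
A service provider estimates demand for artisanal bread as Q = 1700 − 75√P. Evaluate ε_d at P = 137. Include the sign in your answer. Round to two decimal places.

-0.53

At P = 137, Q = 822.148.
dQ/dP = −75/(2√P) = -3.204.
ε = (dQ/dP)(P/Q) = (-3.204)(137/822.148).
|ε| < 1, so demand is inelastic at this price.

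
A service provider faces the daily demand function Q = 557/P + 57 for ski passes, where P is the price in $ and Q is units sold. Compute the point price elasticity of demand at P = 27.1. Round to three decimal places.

At P = 27.1, Q = 77.554.
dQ/dP = −557/P² = -0.758.
ε = (dQ/dP)(P/Q) = (-0.758)(27.1/77.554).

-0.265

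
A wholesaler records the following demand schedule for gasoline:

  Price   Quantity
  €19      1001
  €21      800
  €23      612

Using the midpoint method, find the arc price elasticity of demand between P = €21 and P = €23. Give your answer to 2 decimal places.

-2.93

At P = 21, Q = 800; at P = 23, Q = 612.
ΔQ = -188, ΔP = 2. Midpoints: P̄ = 22.00, Q̄ = 706.0.
ε = (ΔQ/ΔP)(P̄/Q̄) = (-188/2)(22.00/706.0).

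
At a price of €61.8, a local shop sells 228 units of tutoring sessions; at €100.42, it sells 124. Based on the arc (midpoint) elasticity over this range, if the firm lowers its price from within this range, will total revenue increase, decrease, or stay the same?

increase

Arc ε = (-104/38.62)(81.11/176.0) ≈ -1.241.
|ε| = 1.24 > 1, so demand is elastic. A price cut therefore raises total revenue.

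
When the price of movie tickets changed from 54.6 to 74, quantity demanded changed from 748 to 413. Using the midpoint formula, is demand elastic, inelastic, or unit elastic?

Arc ε ≈ -1.913.
|ε| = 1.91 > 1.

elastic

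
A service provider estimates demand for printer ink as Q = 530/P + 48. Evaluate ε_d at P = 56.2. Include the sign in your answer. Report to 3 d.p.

-0.164

At P = 56.2, Q = 57.431.
dQ/dP = −530/P² = -0.168.
ε = (dQ/dP)(P/Q) = (-0.168)(56.2/57.431).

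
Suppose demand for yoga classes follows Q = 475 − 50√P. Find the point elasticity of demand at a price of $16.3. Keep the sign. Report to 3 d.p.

At P = 16.3, Q = 273.134.
dQ/dP = −50/(2√P) = -6.192.
ε = (dQ/dP)(P/Q) = (-6.192)(16.3/273.134).

-0.370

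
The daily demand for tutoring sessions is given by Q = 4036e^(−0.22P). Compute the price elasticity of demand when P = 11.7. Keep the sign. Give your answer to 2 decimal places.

At P = 11.7, Q = 307.664.
dQ/dP = −0.22·4036e^(−0.22P) = −0.22Q = -67.686.
ε = (dQ/dP)(P/Q) = (-67.686)(11.7/307.664).

-2.57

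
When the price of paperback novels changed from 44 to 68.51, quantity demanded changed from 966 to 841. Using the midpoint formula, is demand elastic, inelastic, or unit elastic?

Arc ε ≈ -0.318.
|ε| = 0.32 < 1.

inelastic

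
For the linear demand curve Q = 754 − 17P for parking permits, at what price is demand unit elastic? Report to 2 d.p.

22.18

For linear demand Q = a − bP, ε = −bP/(a − bP). |ε| = 1 when bP = a − bP, i.e. P = a/(2b).
P = 754/(2·17) = 754/34 = 22.1765.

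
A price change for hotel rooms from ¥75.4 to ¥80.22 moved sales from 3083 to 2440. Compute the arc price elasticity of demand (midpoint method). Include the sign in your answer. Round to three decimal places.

-3.759

ΔQ = 2440 − 3083 = -643; ΔP = 80.22 − 75.4 = 4.82.
Midpoints: P̄ = 77.81, Q̄ = 2761.5.
ε = (ΔQ/ΔP)(P̄/Q̄) = (-643/4.82)(77.81/2761.5).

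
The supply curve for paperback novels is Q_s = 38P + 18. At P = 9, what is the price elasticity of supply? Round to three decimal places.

0.950

At P = 9, Q_s = 360.
dQ_s/dP = 38.
ε_s = (dQ_s/dP)(P/Q_s) = (38)(9/360).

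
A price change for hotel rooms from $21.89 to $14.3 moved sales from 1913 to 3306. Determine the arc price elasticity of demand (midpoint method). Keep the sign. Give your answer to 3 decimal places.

-1.273

ΔQ = 3306 − 1913 = 1393; ΔP = 14.3 − 21.89 = -7.59.
Midpoints: P̄ = 18.09, Q̄ = 2609.5.
ε = (ΔQ/ΔP)(P̄/Q̄) = (1393/-7.59)(18.09/2609.5).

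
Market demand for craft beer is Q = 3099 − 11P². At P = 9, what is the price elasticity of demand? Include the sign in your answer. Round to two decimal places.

-0.81

At P = 9, Q = 2208.
dQ/dP = −22P = -198.
ε = (dQ/dP)(P/Q) = (-198)(9/2208).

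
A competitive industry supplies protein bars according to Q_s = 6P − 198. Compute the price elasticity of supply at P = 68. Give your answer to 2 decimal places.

At P = 68, Q_s = 210.
dQ_s/dP = 6.
ε_s = (dQ_s/dP)(P/Q_s) = (6)(68/210).

1.94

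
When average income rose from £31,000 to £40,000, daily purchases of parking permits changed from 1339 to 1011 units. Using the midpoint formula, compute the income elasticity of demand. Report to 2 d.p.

-1.10

ΔQ = -328, ΔI = 9000. Midpoints: Ī = 35,500, Q̄ = 1175.0.
ε_I = (ΔQ/ΔI)(Ī/Q̄) = (-328/9000)(35500/1175.0).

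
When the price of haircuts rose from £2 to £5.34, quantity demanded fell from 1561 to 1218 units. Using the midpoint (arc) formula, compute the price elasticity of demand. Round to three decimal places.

-0.271

ΔQ = 1218 − 1561 = -343; ΔP = 5.34 − 2 = 3.34.
Midpoints: P̄ = 3.67, Q̄ = 1389.5.
ε = (ΔQ/ΔP)(P̄/Q̄) = (-343/3.34)(3.67/1389.5).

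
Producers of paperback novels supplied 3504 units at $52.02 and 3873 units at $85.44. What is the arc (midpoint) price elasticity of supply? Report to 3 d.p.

ΔQ = 3873 − 3504 = 369; ΔP = 85.44 − 52.02 = 33.42.
Midpoints: P̄ = 68.73, Q̄ = 3688.5.
ε_s = (ΔQ/ΔP)(P̄/Q̄) = (369/33.42)(68.73/3688.5).

0.206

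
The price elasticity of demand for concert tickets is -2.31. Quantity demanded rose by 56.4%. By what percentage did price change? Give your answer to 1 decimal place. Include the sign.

-24.4%

%ΔP ≈ %ΔQ / ε = (56.4%)/(-2.31) = -24.42%.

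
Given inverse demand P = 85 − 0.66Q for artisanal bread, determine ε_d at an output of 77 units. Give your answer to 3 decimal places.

-0.673

At Q = 77, P = 85 − 0.66(77) = 34.18.
dP/dQ = −0.66, so dQ/dP = 1/(−0.66) = -1.515.
ε = (dQ/dP)(P/Q) = (-1.515)(34.18/77).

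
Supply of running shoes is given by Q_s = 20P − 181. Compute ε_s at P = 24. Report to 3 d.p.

At P = 24, Q_s = 299.
dQ_s/dP = 20.
ε_s = (dQ_s/dP)(P/Q_s) = (20)(24/299).

1.605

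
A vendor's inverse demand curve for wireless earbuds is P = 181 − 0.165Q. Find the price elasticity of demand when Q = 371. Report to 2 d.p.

-1.96

At Q = 371, P = 181 − 0.165(371) = 119.78.
dP/dQ = −0.165, so dQ/dP = 1/(−0.165) = -6.061.
ε = (dQ/dP)(P/Q) = (-6.061)(119.78/371).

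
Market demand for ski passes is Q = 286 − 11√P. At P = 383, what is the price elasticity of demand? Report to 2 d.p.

-1.52

At P = 383, Q = 70.726.
dQ/dP = −11/(2√P) = -0.281.
ε = (dQ/dP)(P/Q) = (-0.281)(383/70.726).
|ε| > 1, so demand is elastic at this price.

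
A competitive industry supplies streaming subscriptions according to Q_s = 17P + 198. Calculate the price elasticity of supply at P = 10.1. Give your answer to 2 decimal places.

0.46

At P = 10.1, Q_s = 369.70.
dQ_s/dP = 17.
ε_s = (dQ_s/dP)(P/Q_s) = (17)(10.1/369.70).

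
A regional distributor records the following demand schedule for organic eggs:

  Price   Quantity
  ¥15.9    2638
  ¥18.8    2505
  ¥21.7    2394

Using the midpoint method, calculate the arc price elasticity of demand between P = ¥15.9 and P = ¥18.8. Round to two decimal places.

-0.31

At P = 15.9, Q = 2638; at P = 18.8, Q = 2505.
ΔQ = -133, ΔP = 2.9. Midpoints: P̄ = 17.35, Q̄ = 2571.5.
ε = (ΔQ/ΔP)(P̄/Q̄) = (-133/2.9)(17.35/2571.5).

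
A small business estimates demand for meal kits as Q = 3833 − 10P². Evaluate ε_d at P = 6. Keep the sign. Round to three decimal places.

At P = 6, Q = 3473.
dQ/dP = −20P = -120.
ε = (dQ/dP)(P/Q) = (-120)(6/3473).
|ε| < 1, so demand is inelastic at this price.

-0.207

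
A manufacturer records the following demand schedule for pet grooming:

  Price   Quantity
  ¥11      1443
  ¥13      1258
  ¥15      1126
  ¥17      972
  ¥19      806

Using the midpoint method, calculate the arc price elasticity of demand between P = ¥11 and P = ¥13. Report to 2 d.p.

-0.82

At P = 11, Q = 1443; at P = 13, Q = 1258.
ΔQ = -185, ΔP = 2. Midpoints: P̄ = 12.00, Q̄ = 1350.5.
ε = (ΔQ/ΔP)(P̄/Q̄) = (-185/2)(12.00/1350.5).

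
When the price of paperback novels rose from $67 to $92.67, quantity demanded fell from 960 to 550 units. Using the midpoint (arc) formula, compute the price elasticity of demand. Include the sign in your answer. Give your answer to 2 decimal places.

-1.69

ΔQ = 550 − 960 = -410; ΔP = 92.67 − 67 = 25.67.
Midpoints: P̄ = 79.84, Q̄ = 755.0.
ε = (ΔQ/ΔP)(P̄/Q̄) = (-410/25.67)(79.84/755.0).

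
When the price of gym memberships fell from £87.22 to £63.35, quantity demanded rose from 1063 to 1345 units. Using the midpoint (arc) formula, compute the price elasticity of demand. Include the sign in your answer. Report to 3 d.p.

ΔQ = 1345 − 1063 = 282; ΔP = 63.35 − 87.22 = -23.87.
Midpoints: P̄ = 75.28, Q̄ = 1204.0.
ε = (ΔQ/ΔP)(P̄/Q̄) = (282/-23.87)(75.28/1204.0).

-0.739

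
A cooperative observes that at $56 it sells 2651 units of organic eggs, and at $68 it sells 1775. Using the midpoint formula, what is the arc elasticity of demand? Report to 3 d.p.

ΔQ = 1775 − 2651 = -876; ΔP = 68 − 56 = 12.
Midpoints: P̄ = 62.00, Q̄ = 2213.0.
ε = (ΔQ/ΔP)(P̄/Q̄) = (-876/12)(62.00/2213.0).

-2.045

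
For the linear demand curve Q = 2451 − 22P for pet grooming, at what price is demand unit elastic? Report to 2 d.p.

55.70

For linear demand Q = a − bP, ε = −bP/(a − bP). |ε| = 1 when bP = a − bP, i.e. P = a/(2b).
P = 2451/(2·22) = 2451/44 = 55.7045.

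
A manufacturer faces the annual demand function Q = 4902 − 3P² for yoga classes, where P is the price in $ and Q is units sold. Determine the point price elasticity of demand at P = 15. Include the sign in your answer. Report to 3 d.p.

At P = 15, Q = 4227.
dQ/dP = −6P = -90.
ε = (dQ/dP)(P/Q) = (-90)(15/4227).
|ε| < 1, so demand is inelastic at this price.

-0.319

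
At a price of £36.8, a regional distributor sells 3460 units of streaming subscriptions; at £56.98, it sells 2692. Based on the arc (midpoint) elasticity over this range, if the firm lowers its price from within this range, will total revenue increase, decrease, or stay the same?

decrease

Arc ε = (-768/20.18)(46.89/3076.0) ≈ -0.580.
|ε| = 0.58 < 1, so demand is inelastic. A price cut therefore reduces total revenue.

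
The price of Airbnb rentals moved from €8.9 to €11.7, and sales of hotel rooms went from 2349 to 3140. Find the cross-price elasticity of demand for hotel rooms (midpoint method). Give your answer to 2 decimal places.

1.06

ΔQ_x = 3140 − 2349 = 791; ΔP_y = 11.7 − 8.9 = 2.8.
Midpoints: P̄_y = 10.30, Q̄_x = 2744.5.
ε_xy = (ΔQ_x/ΔP_y)(P̄_y/Q̄_x) = (791/2.8)(10.30/2744.5).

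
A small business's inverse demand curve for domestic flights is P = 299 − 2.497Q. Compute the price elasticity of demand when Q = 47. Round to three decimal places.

At Q = 47, P = 299 − 2.497(47) = 181.64.
dP/dQ = −2.497, so dQ/dP = 1/(−2.497) = -0.400.
ε = (dQ/dP)(P/Q) = (-0.400)(181.64/47).

-1.548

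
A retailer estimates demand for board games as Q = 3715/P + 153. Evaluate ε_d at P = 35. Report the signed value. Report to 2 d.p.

-0.41

At P = 35, Q = 259.143.
dQ/dP = −3715/P² = -3.033.
ε = (dQ/dP)(P/Q) = (-3.033)(35/259.143).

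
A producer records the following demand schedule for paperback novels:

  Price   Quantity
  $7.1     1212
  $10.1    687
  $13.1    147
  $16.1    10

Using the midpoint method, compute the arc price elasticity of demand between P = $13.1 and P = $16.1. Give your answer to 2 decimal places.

-8.49

At P = 13.1, Q = 147; at P = 16.1, Q = 10.
ΔQ = -137, ΔP = 3.0. Midpoints: P̄ = 14.60, Q̄ = 78.5.
ε = (ΔQ/ΔP)(P̄/Q̄) = (-137/3.0)(14.60/78.5).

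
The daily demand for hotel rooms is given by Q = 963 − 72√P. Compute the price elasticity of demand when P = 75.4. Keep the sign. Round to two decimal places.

At P = 75.4, Q = 337.801.
dQ/dP = −72/(2√P) = -4.146.
ε = (dQ/dP)(P/Q) = (-4.146)(75.4/337.801).

-0.93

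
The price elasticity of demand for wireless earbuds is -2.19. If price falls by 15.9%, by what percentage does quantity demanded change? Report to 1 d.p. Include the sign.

%ΔQ ≈ ε × %ΔP = (-2.19)(-15.9%) = 34.82%.

34.8%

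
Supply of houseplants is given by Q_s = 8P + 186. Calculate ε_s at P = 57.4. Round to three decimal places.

0.712

At P = 57.4, Q_s = 645.20.
dQ_s/dP = 8.
ε_s = (dQ_s/dP)(P/Q_s) = (8)(57.4/645.20).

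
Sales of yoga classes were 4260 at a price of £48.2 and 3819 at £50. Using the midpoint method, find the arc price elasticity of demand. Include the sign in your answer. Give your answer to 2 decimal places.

ΔQ = 3819 − 4260 = -441; ΔP = 50 − 48.2 = 1.8.
Midpoints: P̄ = 49.10, Q̄ = 4039.5.
ε = (ΔQ/ΔP)(P̄/Q̄) = (-441/1.8)(49.10/4039.5).

-2.98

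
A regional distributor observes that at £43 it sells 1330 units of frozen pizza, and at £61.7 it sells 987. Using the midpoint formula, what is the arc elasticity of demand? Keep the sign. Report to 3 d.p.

ΔQ = 987 − 1330 = -343; ΔP = 61.7 − 43 = 18.7.
Midpoints: P̄ = 52.35, Q̄ = 1158.5.
ε = (ΔQ/ΔP)(P̄/Q̄) = (-343/18.7)(52.35/1158.5).

-0.829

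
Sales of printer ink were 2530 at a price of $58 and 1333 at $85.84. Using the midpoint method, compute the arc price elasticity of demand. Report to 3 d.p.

-1.601

ΔQ = 1333 − 2530 = -1197; ΔP = 85.84 − 58 = 27.84.
Midpoints: P̄ = 71.92, Q̄ = 1931.5.
ε = (ΔQ/ΔP)(P̄/Q̄) = (-1197/27.84)(71.92/1931.5).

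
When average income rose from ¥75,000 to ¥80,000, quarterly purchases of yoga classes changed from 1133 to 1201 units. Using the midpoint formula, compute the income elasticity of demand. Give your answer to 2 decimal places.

0.90

ΔQ = 68, ΔI = 5000. Midpoints: Ī = 77,500, Q̄ = 1167.0.
ε_I = (ΔQ/ΔI)(Ī/Q̄) = (68/5000)(77500/1167.0).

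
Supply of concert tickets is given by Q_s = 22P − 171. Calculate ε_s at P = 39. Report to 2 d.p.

1.25

At P = 39, Q_s = 687.
dQ_s/dP = 22.
ε_s = (dQ_s/dP)(P/Q_s) = (22)(39/687).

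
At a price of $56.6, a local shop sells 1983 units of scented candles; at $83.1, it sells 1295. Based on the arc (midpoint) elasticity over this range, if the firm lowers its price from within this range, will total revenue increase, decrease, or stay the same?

Arc ε = (-688/26.5)(69.85/1639.0) ≈ -1.106.
|ε| = 1.11 > 1, so demand is elastic. A price cut therefore raises total revenue.

increase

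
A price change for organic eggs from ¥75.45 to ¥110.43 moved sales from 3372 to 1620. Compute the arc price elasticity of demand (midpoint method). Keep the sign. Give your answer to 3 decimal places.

ΔQ = 1620 − 3372 = -1752; ΔP = 110.43 − 75.45 = 34.98.
Midpoints: P̄ = 92.94, Q̄ = 2496.0.
ε = (ΔQ/ΔP)(P̄/Q̄) = (-1752/34.98)(92.94/2496.0).

-1.865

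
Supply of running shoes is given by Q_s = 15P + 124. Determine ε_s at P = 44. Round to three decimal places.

0.842

At P = 44, Q_s = 784.
dQ_s/dP = 15.
ε_s = (dQ_s/dP)(P/Q_s) = (15)(44/784).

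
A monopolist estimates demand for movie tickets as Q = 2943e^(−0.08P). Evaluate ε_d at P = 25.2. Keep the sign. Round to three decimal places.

At P = 25.2, Q = 391.970.
dQ/dP = −0.08·2943e^(−0.08P) = −0.08Q = -31.358.
ε = (dQ/dP)(P/Q) = (-31.358)(25.2/391.970).

-2.016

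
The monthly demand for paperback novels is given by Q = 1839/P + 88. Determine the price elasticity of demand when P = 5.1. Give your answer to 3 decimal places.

-0.804

At P = 5.1, Q = 448.588.
dQ/dP = −1839/P² = -70.704.
ε = (dQ/dP)(P/Q) = (-70.704)(5.1/448.588).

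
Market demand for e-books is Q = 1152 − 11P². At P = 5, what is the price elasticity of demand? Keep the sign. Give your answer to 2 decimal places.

At P = 5, Q = 877.
dQ/dP = −22P = -110.
ε = (dQ/dP)(P/Q) = (-110)(5/877).
|ε| < 1, so demand is inelastic at this price.

-0.63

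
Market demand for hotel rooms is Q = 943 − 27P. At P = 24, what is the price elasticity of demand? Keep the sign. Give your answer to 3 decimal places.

At P = 24, Q = 295.
dQ/dP = −27.
ε = (dQ/dP)(P/Q) = (-27)(24/295).
|ε| > 1, so demand is elastic at this price.

-2.197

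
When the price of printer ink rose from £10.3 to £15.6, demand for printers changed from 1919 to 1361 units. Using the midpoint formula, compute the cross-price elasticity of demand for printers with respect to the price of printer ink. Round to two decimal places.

ΔQ_x = 1361 − 1919 = -558; ΔP_y = 15.6 − 10.3 = 5.3.
Midpoints: P̄_y = 12.95, Q̄_x = 1640.0.
ε_xy = (ΔQ_x/ΔP_y)(P̄_y/Q̄_x) = (-558/5.3)(12.95/1640.0).
ε_xy < 0, so the goods are complements.

-0.83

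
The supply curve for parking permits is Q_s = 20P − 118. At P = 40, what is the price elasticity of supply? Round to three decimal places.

1.173

At P = 40, Q_s = 682.
dQ_s/dP = 20.
ε_s = (dQ_s/dP)(P/Q_s) = (20)(40/682).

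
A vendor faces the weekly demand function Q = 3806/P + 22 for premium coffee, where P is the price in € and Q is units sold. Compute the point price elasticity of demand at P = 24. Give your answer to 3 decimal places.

-0.878

At P = 24, Q = 180.583.
dQ/dP = −3806/P² = -6.608.
ε = (dQ/dP)(P/Q) = (-6.608)(24/180.583).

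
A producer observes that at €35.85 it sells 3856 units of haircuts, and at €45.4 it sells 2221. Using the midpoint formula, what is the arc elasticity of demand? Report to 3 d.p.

ΔQ = 2221 − 3856 = -1635; ΔP = 45.4 − 35.85 = 9.55.
Midpoints: P̄ = 40.62, Q̄ = 3038.5.
ε = (ΔQ/ΔP)(P̄/Q̄) = (-1635/9.55)(40.62/3038.5).

-2.289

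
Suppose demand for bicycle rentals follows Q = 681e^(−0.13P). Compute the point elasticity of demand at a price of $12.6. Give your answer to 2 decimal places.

At P = 12.6, Q = 132.365.
dQ/dP = −0.13·681e^(−0.13P) = −0.13Q = -17.207.
ε = (dQ/dP)(P/Q) = (-17.207)(12.6/132.365).

-1.64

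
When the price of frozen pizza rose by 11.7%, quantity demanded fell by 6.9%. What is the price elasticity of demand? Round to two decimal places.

-0.59

ε = %ΔQ / %ΔP = (-6.9)/(11.7) = -0.590.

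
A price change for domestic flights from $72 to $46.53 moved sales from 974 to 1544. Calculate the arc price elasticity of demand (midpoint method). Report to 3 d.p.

-1.053

ΔQ = 1544 − 974 = 570; ΔP = 46.53 − 72 = -25.47.
Midpoints: P̄ = 59.27, Q̄ = 1259.0.
ε = (ΔQ/ΔP)(P̄/Q̄) = (570/-25.47)(59.27/1259.0).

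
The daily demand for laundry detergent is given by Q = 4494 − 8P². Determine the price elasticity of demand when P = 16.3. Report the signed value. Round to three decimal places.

At P = 16.3, Q = 2368.480.
dQ/dP = −16P = -260.800.
ε = (dQ/dP)(P/Q) = (-260.800)(16.3/2368.480).

-1.795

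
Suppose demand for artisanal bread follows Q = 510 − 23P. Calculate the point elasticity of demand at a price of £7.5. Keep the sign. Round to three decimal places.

-0.511

At P = 7.5, Q = 337.500.
dQ/dP = −23.
ε = (dQ/dP)(P/Q) = (-23)(7.5/337.500).
|ε| < 1, so demand is inelastic at this price.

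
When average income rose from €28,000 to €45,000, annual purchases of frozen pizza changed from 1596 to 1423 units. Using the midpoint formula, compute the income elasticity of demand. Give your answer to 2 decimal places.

-0.25

ΔQ = -173, ΔI = 17000. Midpoints: Ī = 36,500, Q̄ = 1509.5.
ε_I = (ΔQ/ΔI)(Ī/Q̄) = (-173/17000)(36500/1509.5).
ε_I < 0, so the good is inferior.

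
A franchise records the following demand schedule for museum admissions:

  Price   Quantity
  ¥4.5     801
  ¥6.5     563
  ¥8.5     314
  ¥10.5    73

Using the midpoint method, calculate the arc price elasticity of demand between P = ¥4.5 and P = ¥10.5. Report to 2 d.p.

At P = 4.5, Q = 801; at P = 10.5, Q = 73.
ΔQ = -728, ΔP = 6.0. Midpoints: P̄ = 7.50, Q̄ = 437.0.
ε = (ΔQ/ΔP)(P̄/Q̄) = (-728/6.0)(7.50/437.0).

-2.08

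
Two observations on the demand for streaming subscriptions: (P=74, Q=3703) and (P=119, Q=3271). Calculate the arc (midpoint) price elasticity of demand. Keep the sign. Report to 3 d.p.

-0.266

ΔQ = 3271 − 3703 = -432; ΔP = 119 − 74 = 45.
Midpoints: P̄ = 96.50, Q̄ = 3487.0.
ε = (ΔQ/ΔP)(P̄/Q̄) = (-432/45)(96.50/3487.0).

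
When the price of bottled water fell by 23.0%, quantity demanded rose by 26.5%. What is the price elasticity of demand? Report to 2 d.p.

-1.15

ε = %ΔQ / %ΔP = (26.5)/(-23.0) = -1.152.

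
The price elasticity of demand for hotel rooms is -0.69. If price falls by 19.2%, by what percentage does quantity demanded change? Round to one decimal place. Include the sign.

13.2%

%ΔQ ≈ ε × %ΔP = (-0.69)(-19.2%) = 13.25%.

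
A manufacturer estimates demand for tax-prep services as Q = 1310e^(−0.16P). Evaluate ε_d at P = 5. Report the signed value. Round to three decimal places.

At P = 5, Q = 588.621.
dQ/dP = −0.16·1310e^(−0.16P) = −0.16Q = -94.179.
ε = (dQ/dP)(P/Q) = (-94.179)(5/588.621).
|ε| < 1, so demand is inelastic at this price.

-0.800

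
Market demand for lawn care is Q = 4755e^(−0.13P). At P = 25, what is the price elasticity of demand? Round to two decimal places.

At P = 25, Q = 184.371.
dQ/dP = −0.13·4755e^(−0.13P) = −0.13Q = -23.968.
ε = (dQ/dP)(P/Q) = (-23.968)(25/184.371).

-3.25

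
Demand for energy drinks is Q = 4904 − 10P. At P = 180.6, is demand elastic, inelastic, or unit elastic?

inelastic

Q = 3098, dQ/dP = -10.
ε = (dQ/dP)(P/Q) ≈ -0.583.
|ε| = 0.58 < 1.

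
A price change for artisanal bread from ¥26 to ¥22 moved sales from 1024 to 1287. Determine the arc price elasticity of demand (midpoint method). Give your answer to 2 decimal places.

-1.37

ΔQ = 1287 − 1024 = 263; ΔP = 22 − 26 = -4.
Midpoints: P̄ = 24.00, Q̄ = 1155.5.
ε = (ΔQ/ΔP)(P̄/Q̄) = (263/-4)(24.00/1155.5).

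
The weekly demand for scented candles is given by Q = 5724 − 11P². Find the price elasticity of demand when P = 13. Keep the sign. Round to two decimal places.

-0.96

At P = 13, Q = 3865.
dQ/dP = −22P = -286.
ε = (dQ/dP)(P/Q) = (-286)(13/3865).
|ε| < 1, so demand is inelastic at this price.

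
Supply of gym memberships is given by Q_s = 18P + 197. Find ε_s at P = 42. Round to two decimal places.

At P = 42, Q_s = 953.
dQ_s/dP = 18.
ε_s = (dQ_s/dP)(P/Q_s) = (18)(42/953).

0.79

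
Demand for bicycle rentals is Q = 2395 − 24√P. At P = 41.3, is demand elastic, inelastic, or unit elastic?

inelastic

Q = 2240.764, dQ/dP = -1.867.
ε = (dQ/dP)(P/Q) ≈ -0.034.
|ε| = 0.03 < 1.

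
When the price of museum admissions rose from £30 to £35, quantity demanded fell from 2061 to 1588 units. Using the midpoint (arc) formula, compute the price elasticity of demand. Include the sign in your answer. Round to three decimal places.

-1.685

ΔQ = 1588 − 2061 = -473; ΔP = 35 − 30 = 5.
Midpoints: P̄ = 32.50, Q̄ = 1824.5.
ε = (ΔQ/ΔP)(P̄/Q̄) = (-473/5)(32.50/1824.5).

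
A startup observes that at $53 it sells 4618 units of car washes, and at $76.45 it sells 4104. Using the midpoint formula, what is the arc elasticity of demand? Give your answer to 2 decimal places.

ΔQ = 4104 − 4618 = -514; ΔP = 76.45 − 53 = 23.45.
Midpoints: P̄ = 64.72, Q̄ = 4361.0.
ε = (ΔQ/ΔP)(P̄/Q̄) = (-514/23.45)(64.72/4361.0).

-0.33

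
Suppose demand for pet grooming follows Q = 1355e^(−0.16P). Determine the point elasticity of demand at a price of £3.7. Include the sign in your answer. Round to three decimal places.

-0.592

At P = 3.7, Q = 749.613.
dQ/dP = −0.16·1355e^(−0.16P) = −0.16Q = -119.938.
ε = (dQ/dP)(P/Q) = (-119.938)(3.7/749.613).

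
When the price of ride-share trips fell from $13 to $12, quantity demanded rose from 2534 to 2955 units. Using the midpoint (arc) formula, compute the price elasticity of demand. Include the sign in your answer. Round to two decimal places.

-1.92

ΔQ = 2955 − 2534 = 421; ΔP = 12 − 13 = -1.
Midpoints: P̄ = 12.50, Q̄ = 2744.5.
ε = (ΔQ/ΔP)(P̄/Q̄) = (421/-1)(12.50/2744.5).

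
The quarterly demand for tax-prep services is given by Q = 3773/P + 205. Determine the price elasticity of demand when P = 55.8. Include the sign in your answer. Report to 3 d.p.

-0.248

At P = 55.8, Q = 272.616.
dQ/dP = −3773/P² = -1.212.
ε = (dQ/dP)(P/Q) = (-1.212)(55.8/272.616).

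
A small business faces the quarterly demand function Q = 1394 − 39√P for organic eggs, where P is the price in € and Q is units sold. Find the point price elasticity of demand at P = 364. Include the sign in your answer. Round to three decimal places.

At P = 364, Q = 649.927.
dQ/dP = −39/(2√P) = -1.022.
ε = (dQ/dP)(P/Q) = (-1.022)(364/649.927).
|ε| < 1, so demand is inelastic at this price.

-0.572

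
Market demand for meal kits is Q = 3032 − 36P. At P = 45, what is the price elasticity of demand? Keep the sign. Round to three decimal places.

-1.147

At P = 45, Q = 1412.
dQ/dP = −36.
ε = (dQ/dP)(P/Q) = (-36)(45/1412).
|ε| > 1, so demand is elastic at this price.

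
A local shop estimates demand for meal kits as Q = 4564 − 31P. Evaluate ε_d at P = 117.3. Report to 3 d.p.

-3.920

At P = 117.3, Q = 927.700.
dQ/dP = −31.
ε = (dQ/dP)(P/Q) = (-31)(117.3/927.700).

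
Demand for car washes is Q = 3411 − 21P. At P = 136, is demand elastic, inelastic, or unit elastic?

elastic

Q = 555, dQ/dP = -21.
ε = (dQ/dP)(P/Q) ≈ -5.146.
|ε| = 5.15 > 1.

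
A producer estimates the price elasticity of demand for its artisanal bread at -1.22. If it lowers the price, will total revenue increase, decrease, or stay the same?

|ε| = 1.22 > 1, so demand is elastic. A price cut therefore raises total revenue.

increase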